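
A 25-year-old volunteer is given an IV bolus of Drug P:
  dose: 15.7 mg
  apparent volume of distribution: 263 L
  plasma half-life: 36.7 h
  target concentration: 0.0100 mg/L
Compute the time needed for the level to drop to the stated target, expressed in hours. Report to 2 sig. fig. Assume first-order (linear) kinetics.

95 h

C₀ = Dose / Vd = 15.70 / 263 = 0.05970 mg/L
k = ln2 / t½ = 0.693147 / 36.7 = 0.01889 h⁻¹
t = ln(C₀ / C) / k = ln(0.05970 / 0.0100) / 0.01889
  = ln(5.970) / 0.01889 = 1.787 / 0.01889 = 94.60 h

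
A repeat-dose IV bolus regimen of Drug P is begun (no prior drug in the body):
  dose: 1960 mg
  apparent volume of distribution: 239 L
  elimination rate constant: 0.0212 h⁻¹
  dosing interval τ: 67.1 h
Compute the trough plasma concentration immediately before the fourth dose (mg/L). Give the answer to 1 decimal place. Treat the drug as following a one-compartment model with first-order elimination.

C₀ per dose = Dose / Vd = 1960 / 239 = 8.201 mg/L
Fraction remaining after one interval: r = e^(−kτ) = e^(−0.02120 × 67.1) = 0.2411
Before dose 4, 3 doses have been given (aged 1τ, 2τ, 3τ).
C_trough = C₀ × (r + r² + … + r^3) = C₀ × r(1−r^3)/(1−r)
        = 8.201 × 0.2411 × (1 − 0.01401) / (1 − 0.2411) = 2.569 mg/L

2.6 mg/L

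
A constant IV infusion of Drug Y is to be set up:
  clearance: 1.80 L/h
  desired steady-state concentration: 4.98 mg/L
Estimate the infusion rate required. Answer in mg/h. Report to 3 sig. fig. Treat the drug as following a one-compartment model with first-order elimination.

At steady state, infusion rate R₀ = Css × CL = 4.98 × 1.800 = 8.964 mg/h

8.96 mg/h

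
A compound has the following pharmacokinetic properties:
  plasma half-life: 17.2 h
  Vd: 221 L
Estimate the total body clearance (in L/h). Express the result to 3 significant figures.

k = ln2 / t½ = 0.693147 / 17.2 = 0.04030 h⁻¹
CL = k × Vd = 0.04030 × 221 = 8.906 L/h

8.91 L/h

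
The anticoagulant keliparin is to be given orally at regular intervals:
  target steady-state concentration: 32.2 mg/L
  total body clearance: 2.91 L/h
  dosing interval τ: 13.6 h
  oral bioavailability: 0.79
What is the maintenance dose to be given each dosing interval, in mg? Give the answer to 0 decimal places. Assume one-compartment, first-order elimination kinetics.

1613 mg

At steady state, F × (Dose/τ) = Css × CL.
Dose = Css × CL × τ / F = 32.2 × 2.910 × 13.6 / 0.79 = 1613 mg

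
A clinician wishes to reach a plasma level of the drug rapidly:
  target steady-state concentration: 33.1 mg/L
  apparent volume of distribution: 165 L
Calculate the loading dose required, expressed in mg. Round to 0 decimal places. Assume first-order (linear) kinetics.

5462 mg

LD = Css × Vd = 33.1 × 165 = 5462 mg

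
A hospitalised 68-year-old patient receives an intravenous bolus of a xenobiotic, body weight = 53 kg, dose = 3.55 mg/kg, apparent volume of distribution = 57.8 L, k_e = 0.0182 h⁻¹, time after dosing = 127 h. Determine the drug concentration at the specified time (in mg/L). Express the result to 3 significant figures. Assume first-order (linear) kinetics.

Total dose = 3.55 × 53 = 188.2 mg
C₀ = Dose / Vd = 188.2 / 57.8 = 3.256 mg/L
C = C₀ · e^(−k·t) = 3.256 × e^(−0.01820 × 127)
  = 3.256 × 0.09912 = 0.3227 mg/L

0.323 mg/L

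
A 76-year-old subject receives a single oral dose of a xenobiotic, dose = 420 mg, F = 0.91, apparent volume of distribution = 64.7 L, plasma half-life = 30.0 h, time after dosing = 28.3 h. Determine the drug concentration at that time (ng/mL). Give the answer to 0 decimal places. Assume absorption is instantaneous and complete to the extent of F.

3072 ng/mL

Amount reaching circulation = F × Dose = 0.91 × 420.0 = 382.2 mg
C₀ = F·Dose / Vd = 382.2 / 64.7 = 5.907 mg/L
k = ln2 / t½ = 0.693147 / 30.0 = 0.02310 h⁻¹
C = C₀ · e^(−k·t) = 5.907 × e^(−0.02310 × 28.3)
  = 5.907 × 0.5201 = 3.072 mg/L
Convert: 3.072 mg/L × 1000 = 3072 ng/mL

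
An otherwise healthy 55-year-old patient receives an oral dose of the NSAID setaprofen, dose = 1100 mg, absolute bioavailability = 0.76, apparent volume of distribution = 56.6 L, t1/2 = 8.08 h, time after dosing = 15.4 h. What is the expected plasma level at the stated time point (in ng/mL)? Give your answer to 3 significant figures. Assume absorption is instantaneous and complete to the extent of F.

3940 ng/mL

Amount reaching circulation = F × Dose = 0.76 × 1100 = 836.0 mg
C₀ = F·Dose / Vd = 836.0 / 56.6 = 14.77 mg/L
k = ln2 / t½ = 0.693147 / 8.08 = 0.08579 h⁻¹
C = C₀ · e^(−k·t) = 14.77 × e^(−0.08579 × 15.4)
  = 14.77 × 0.2668 = 3.941 mg/L
Convert: 3.941 mg/L × 1000 = 3941 ng/mL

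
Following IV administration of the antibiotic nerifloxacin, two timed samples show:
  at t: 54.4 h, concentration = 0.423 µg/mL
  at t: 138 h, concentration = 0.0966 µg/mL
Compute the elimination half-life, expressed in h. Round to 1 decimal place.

k = ln(C₁/C₂) / (t₂ − t₁) = ln(0.423/0.0966) / (138 − 54.4)
  = 1.477 / 83.60 = 0.01767 h⁻¹
t½ = ln2 / k = 0.693147 / 0.01767 = 39.23 h

39.2 h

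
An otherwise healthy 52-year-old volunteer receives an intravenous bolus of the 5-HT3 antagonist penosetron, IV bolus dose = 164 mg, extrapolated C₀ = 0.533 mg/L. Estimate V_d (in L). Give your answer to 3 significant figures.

308 L

Vd = Dose / C₀ = 164.0 / 0.533 = 307.7 L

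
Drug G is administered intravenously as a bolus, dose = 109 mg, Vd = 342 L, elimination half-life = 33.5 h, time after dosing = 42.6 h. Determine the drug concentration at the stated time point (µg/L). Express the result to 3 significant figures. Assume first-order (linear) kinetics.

132 µg/L

C₀ = Dose / Vd = 109.0 / 342 = 0.3187 mg/L
k = ln2 / t½ = 0.693147 / 33.5 = 0.02069 h⁻¹
C = C₀ · e^(−k·t) = 0.3187 × e^(−0.02069 × 42.6)
  = 0.3187 × 0.4142 = 0.1320 mg/L
Convert: 0.1320 mg/L × 1000 = 132.0 µg/L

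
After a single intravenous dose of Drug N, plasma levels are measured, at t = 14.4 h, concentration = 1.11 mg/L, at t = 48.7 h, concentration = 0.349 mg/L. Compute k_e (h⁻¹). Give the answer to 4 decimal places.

0.0337 h⁻¹

k = ln(C₁/C₂) / (t₂ − t₁) = ln(1.11/0.349) / (48.7 − 14.4)
  = 1.157 / 34.30 = 0.03373 h⁻¹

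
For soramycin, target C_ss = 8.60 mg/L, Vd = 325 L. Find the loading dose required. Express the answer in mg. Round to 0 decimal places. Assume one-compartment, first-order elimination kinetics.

2795 mg

LD = Css × Vd = 8.60 × 325 = 2795 mg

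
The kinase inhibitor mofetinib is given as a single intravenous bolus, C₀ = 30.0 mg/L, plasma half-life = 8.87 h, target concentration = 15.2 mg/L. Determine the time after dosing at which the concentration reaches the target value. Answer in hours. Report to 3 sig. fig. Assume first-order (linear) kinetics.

k = ln2 / t½ = 0.693147 / 8.87 = 0.07815 h⁻¹
t = ln(C₀ / C) / k = ln(30.00 / 15.2) / 0.07815
  = ln(1.974) / 0.07815 = 0.6801 / 0.07815 = 8.702 h

8.70 h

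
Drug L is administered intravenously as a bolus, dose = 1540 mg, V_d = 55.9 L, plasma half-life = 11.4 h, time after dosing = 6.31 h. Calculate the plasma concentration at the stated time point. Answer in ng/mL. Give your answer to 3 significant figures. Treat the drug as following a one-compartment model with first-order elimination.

C₀ = Dose / Vd = 1540 / 55.9 = 27.55 mg/L
k = ln2 / t½ = 0.693147 / 11.4 = 0.06080 h⁻¹
C = C₀ · e^(−k·t) = 27.55 × e^(−0.06080 × 6.31)
  = 27.55 × 0.6814 = 18.77 mg/L
Convert: 18.77 mg/L × 1000 = 18770 ng/mL

18800 ng/mL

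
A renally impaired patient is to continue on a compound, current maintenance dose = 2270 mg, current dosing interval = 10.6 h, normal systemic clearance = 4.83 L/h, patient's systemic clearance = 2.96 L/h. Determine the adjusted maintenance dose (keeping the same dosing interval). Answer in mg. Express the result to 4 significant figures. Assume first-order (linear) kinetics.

To keep the same average steady-state level, dosing rate must scale with clearance.
CL ratio = 2.96 / 4.83 = 0.6128
New dose (same interval) = 2270 × 0.6128 = 1391 mg

1391 mg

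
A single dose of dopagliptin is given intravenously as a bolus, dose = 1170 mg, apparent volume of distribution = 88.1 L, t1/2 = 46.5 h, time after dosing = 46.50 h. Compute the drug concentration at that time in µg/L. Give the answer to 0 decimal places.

6640 µg/L

C₀ = Dose / Vd = 1170 / 88.1 = 13.28 mg/L
k = ln2 / t½ = 0.693147 / 46.5 = 0.01491 h⁻¹
t / t½ = 46.50 / 46.5 = 1 half-lives
C = C₀ × (1/2)^1 = 13.28 × 0.5000 = 6.640 mg/L
Convert: 6.640 mg/L × 1000 = 6640 µg/L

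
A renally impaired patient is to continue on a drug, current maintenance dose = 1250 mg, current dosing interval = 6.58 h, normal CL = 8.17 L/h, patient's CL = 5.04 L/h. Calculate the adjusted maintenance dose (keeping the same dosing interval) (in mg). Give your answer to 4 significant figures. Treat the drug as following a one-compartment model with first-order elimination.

To keep the same average steady-state level, dosing rate must scale with clearance.
CL ratio = 5.04 / 8.17 = 0.6169
New dose (same interval) = 1250 × 0.6169 = 771.1 mg

771.1 mg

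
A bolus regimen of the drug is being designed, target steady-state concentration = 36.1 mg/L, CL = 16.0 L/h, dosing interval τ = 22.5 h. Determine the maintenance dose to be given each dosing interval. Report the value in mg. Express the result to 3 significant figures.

At steady state, Dose/τ = Css × CL.
Dose = Css × CL × τ = 36.1 × 16.00 × 22.5 = 13000 mg

13000 mg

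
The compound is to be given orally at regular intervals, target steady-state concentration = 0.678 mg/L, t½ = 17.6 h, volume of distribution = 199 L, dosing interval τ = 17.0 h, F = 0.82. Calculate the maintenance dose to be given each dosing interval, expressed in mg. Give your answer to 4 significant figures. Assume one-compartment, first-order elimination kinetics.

k = ln2 / t½ = 0.693147 / 17.6 = 0.03938 h⁻¹
CL = k × Vd = 0.03938 × 199 = 7.837 L/h
At steady state, F × (Dose/τ) = Css × CL.
Dose = Css × CL × τ / F = 0.678 × 7.837 × 17.0 / 0.82 = 110.2 mg

110.2 mg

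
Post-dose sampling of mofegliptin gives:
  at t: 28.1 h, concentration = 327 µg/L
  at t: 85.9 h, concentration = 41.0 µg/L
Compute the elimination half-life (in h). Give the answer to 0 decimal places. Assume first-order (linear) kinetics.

k = ln(C₁/C₂) / (t₂ − t₁) = ln(327/41.0) / (85.9 − 28.1)
  = 2.076 / 57.80 = 0.03592 h⁻¹
t½ = ln2 / k = 0.693147 / 0.03592 = 19.30 h

19 h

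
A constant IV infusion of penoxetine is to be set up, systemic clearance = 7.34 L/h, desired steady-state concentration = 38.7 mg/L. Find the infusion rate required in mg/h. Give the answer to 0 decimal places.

284 mg/h

At steady state, infusion rate R₀ = Css × CL = 38.7 × 7.340 = 284.1 mg/h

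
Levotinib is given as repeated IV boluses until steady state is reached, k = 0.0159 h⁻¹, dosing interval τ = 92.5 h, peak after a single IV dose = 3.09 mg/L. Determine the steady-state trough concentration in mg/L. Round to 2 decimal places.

0.92 mg/L

e^(−kτ) = e^(−0.01590 × 92.5) = 0.2298
Accumulation ratio R = 1 / (1 − e^(−kτ)) = 1 / (1 − 0.2298) = 1.298
Steady-state trough = C₀ × R × e^(−kτ) = 3.09 × 1.298 × 0.2298 = 0.9217 mg/L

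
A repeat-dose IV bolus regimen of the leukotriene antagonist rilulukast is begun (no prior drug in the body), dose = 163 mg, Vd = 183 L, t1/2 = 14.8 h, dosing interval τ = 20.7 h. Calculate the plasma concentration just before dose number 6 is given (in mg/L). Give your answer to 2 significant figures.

C₀ per dose = Dose / Vd = 163 / 183 = 0.8907 mg/L
k = ln2 / t½ = 0.693147 / 14.8 = 0.04683 h⁻¹
Fraction remaining after one interval: r = e^(−kτ) = e^(−0.04683 × 20.7) = 0.3793
Before dose 6, 5 doses have been given (aged 1τ, 2τ, 3τ, 4τ, 5τ).
C_trough = C₀ × (r + r² + … + r^5) = C₀ × r(1−r^5)/(1−r)
        = 0.8907 × 0.3793 × (1 − 0.007851) / (1 − 0.3793) = 0.5400 mg/L

0.54 mg/L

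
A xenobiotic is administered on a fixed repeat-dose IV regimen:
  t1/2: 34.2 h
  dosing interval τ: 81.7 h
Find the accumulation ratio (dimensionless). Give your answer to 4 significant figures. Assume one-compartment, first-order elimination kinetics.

k = ln2 / t½ = 0.693147 / 34.2 = 0.02027 h⁻¹
e^(−kτ) = e^(−0.02027 × 81.7) = 0.1909
Accumulation ratio R = 1 / (1 − e^(−kτ)) = 1 / (1 − 0.1909) = 1.236

1.236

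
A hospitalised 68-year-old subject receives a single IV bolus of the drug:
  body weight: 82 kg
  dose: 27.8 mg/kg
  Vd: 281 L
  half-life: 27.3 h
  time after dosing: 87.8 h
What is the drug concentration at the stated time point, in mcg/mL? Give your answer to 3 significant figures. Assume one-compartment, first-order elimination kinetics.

Total dose = 27.8 × 82 = 2280 mg
C₀ = Dose / Vd = 2280 / 281 = 8.114 mg/L
k = ln2 / t½ = 0.693147 / 27.3 = 0.02539 h⁻¹
C = C₀ · e^(−k·t) = 8.114 × e^(−0.02539 × 87.8)
  = 8.114 × 0.1076 = 0.8731 mg/L
(0.8731 mg/L = 0.8731 mcg/mL)

0.873 mcg/mL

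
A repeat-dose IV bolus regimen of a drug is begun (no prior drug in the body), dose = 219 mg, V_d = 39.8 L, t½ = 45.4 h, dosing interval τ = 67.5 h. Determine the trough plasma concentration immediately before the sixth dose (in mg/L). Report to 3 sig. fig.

C₀ per dose = Dose / Vd = 219 / 39.8 = 5.503 mg/L
k = ln2 / t½ = 0.693147 / 45.4 = 0.01527 h⁻¹
Fraction remaining after one interval: r = e^(−kτ) = e^(−0.01527 × 67.5) = 0.3567
Before dose 6, 5 doses have been given (aged 1τ, 2τ, 3τ, 4τ, 5τ).
C_trough = C₀ × (r + r² + … + r^5) = C₀ × r(1−r^5)/(1−r)
        = 5.503 × 0.3567 × (1 − 0.005775) / (1 − 0.3567) = 3.034 mg/L

3.03 mg/L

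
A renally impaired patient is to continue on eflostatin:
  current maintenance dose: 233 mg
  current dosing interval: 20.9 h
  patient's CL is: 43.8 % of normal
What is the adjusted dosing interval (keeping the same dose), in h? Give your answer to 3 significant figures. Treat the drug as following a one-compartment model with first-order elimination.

47.7 h

To keep the same average steady-state level, dosing rate must scale with clearance.
CL ratio = 43.8 / 100 = 0.4380
New interval (same dose) = 20.9 / 0.4380 = 47.72 h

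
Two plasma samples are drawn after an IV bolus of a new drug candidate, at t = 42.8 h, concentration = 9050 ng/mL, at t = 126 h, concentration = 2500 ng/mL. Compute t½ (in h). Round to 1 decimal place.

44.8 h

k = ln(C₁/C₂) / (t₂ − t₁) = ln(9050/2500) / (126 − 42.8)
  = 1.286 / 83.20 = 0.01546 h⁻¹
t½ = ln2 / k = 0.693147 / 0.01546 = 44.83 h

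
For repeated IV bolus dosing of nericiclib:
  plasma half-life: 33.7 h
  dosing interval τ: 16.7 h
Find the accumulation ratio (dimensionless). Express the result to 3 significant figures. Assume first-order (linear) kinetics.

3.44

k = ln2 / t½ = 0.693147 / 33.7 = 0.02057 h⁻¹
e^(−kτ) = e^(−0.02057 × 16.7) = 0.7093
Accumulation ratio R = 1 / (1 − e^(−kτ)) = 1 / (1 − 0.7093) = 3.440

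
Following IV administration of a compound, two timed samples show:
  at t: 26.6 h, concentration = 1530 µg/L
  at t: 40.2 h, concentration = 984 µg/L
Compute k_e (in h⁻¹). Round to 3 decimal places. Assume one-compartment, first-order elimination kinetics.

0.032 h⁻¹

k = ln(C₁/C₂) / (t₂ − t₁) = ln(1530/984) / (40.2 − 26.6)
  = 0.4414 / 13.60 = 0.03246 h⁻¹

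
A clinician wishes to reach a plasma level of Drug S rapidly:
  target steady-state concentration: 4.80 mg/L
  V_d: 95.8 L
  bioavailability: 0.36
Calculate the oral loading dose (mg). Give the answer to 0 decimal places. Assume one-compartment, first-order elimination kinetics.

1277 mg

LD = Css × Vd / F = 4.80 × 95.8 / 0.36 = 1277 mg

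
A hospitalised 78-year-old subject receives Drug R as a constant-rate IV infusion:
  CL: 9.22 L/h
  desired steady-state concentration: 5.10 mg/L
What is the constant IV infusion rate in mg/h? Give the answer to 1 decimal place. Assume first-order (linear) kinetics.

At steady state, infusion rate R₀ = Css × CL = 5.10 × 9.220 = 47.02 mg/h

47.0 mg/h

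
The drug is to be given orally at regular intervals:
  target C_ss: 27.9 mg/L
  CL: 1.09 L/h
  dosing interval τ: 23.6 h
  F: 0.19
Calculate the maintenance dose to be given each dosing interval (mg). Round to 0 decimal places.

At steady state, F × (Dose/τ) = Css × CL.
Dose = Css × CL × τ / F = 27.9 × 1.090 × 23.6 / 0.19 = 3777 mg

3777 mg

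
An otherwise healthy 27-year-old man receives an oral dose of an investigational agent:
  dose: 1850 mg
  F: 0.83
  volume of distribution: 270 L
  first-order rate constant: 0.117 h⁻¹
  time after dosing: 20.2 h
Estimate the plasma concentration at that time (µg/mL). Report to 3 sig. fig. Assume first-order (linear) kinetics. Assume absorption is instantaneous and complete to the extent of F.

0.535 µg/mL

Amount reaching circulation = F × Dose = 0.83 × 1850 = 1536 mg
C₀ = F·Dose / Vd = 1536 / 270 = 5.689 mg/L
C = C₀ · e^(−k·t) = 5.689 × e^(−0.1170 × 20.2)
  = 5.689 × 0.09410 = 0.5353 mg/L
(0.5353 mg/L = 0.5353 µg/mL)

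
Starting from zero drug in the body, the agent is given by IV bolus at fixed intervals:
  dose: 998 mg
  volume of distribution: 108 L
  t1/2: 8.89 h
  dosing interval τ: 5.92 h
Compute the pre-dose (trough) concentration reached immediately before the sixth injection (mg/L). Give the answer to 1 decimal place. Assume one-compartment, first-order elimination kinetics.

C₀ per dose = Dose / Vd = 998 / 108 = 9.241 mg/L
k = ln2 / t½ = 0.693147 / 8.89 = 0.07797 h⁻¹
Fraction remaining after one interval: r = e^(−kτ) = e^(−0.07797 × 5.92) = 0.6303
Before dose 6, 5 doses have been given (aged 1τ, 2τ, 3τ, 4τ, 5τ).
C_trough = C₀ × (r + r² + … + r^5) = C₀ × r(1−r^5)/(1−r)
        = 9.241 × 0.6303 × (1 − 0.09948) / (1 − 0.6303) = 14.19 mg/L

14.2 mg/L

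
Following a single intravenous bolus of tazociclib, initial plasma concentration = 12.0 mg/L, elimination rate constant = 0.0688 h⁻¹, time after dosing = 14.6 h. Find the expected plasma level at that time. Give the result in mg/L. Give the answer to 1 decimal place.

4.4 mg/L

C = C₀ · e^(−k·t) = 12.00 × e^(−0.06880 × 14.6)
  = 12.00 × 0.3662 = 4.394 mg/L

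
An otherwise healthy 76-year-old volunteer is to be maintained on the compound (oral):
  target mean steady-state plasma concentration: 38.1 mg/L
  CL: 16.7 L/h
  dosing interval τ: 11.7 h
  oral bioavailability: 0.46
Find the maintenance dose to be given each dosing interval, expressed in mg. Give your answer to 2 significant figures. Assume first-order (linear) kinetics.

At steady state, F × (Dose/τ) = Css × CL.
Dose = Css × CL × τ / F = 38.1 × 16.70 × 11.7 / 0.46 = 16180 mg

16000 mg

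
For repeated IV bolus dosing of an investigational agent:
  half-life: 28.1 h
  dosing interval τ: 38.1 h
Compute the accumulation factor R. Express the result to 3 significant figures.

k = ln2 / t½ = 0.693147 / 28.1 = 0.02467 h⁻¹
e^(−kτ) = e^(−0.02467 × 38.1) = 0.3907
Accumulation ratio R = 1 / (1 − e^(−kτ)) = 1 / (1 − 0.3907) = 1.641

1.64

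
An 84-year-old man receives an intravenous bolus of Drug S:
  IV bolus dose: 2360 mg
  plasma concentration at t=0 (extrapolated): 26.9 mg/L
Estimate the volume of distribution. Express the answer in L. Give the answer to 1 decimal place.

Vd = Dose / C₀ = 2360 / 26.9 = 87.73 L

87.7 L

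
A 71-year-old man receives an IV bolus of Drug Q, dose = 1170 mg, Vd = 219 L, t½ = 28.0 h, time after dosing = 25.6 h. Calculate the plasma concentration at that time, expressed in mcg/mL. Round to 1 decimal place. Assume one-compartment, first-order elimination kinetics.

2.8 mcg/mL

C₀ = Dose / Vd = 1170 / 219 = 5.342 mg/L
k = ln2 / t½ = 0.693147 / 28.0 = 0.02476 h⁻¹
C = C₀ · e^(−k·t) = 5.342 × e^(−0.02476 × 25.6)
  = 5.342 × 0.5305 = 2.834 mg/L
(2.834 mg/L = 2.834 mcg/mL)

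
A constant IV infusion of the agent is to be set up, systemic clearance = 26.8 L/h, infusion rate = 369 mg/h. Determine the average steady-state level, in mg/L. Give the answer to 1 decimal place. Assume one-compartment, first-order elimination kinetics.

At steady state Css = R₀ / CL = 369 / 26.80 = 13.77 mg/L

13.8 mg/L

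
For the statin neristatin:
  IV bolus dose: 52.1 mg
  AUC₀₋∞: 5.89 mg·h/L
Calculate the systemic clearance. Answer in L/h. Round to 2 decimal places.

8.85 L/h

CL = Dose / AUC = 52.1 / 5.89 = 8.846 L/h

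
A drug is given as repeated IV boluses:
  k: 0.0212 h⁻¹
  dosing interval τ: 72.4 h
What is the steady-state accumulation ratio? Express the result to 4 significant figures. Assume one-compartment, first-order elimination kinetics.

e^(−kτ) = e^(−0.02120 × 72.4) = 0.2155
Accumulation ratio R = 1 / (1 − e^(−kτ)) = 1 / (1 − 0.2155) = 1.275

1.275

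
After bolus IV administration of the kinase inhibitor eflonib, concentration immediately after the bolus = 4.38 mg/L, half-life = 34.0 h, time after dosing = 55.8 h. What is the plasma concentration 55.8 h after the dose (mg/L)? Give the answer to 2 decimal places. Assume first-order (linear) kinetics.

k = ln2 / t½ = 0.693147 / 34.0 = 0.02039 h⁻¹
C = C₀ · e^(−k·t) = 4.380 × e^(−0.02039 × 55.8)
  = 4.380 × 0.3205 = 1.404 mg/L

1.40 mg/L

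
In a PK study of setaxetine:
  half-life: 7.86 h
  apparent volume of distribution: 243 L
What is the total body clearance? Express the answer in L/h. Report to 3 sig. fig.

k = ln2 / t½ = 0.693147 / 7.86 = 0.08819 h⁻¹
CL = k × Vd = 0.08819 × 243 = 21.43 L/h

21.4 L/h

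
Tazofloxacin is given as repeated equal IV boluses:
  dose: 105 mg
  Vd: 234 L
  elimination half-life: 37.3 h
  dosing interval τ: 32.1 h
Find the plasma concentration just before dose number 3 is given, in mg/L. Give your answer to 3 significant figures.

0.383 mg/L

C₀ per dose = Dose / Vd = 105 / 234 = 0.4487 mg/L
k = ln2 / t½ = 0.693147 / 37.3 = 0.01858 h⁻¹
Fraction remaining after one interval: r = e^(−kτ) = e^(−0.01858 × 32.1) = 0.5508
Before dose 3, 2 doses have been given (aged 1τ, 2τ).
C_trough = C₀ × (r + r²) = 0.4487 × (0.5508 + 0.3034) = 0.3833 mg/L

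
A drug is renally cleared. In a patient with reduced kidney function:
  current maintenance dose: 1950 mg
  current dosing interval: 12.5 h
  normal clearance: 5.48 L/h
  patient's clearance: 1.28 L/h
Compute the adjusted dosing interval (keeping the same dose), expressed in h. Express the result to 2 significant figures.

To keep the same average steady-state level, dosing rate must scale with clearance.
CL ratio = 1.28 / 5.48 = 0.2336
New interval (same dose) = 12.5 / 0.2336 = 53.51 h

54 h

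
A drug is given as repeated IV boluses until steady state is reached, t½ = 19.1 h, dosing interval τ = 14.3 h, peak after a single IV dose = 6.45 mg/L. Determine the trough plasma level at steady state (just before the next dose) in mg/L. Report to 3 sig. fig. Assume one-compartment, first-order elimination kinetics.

k = ln2 / t½ = 0.693147 / 19.1 = 0.03629 h⁻¹
e^(−kτ) = e^(−0.03629 × 14.3) = 0.5951
Accumulation ratio R = 1 / (1 − e^(−kτ)) = 1 / (1 − 0.5951) = 2.470
Steady-state trough = C₀ × R × e^(−kτ) = 6.45 × 2.470 × 0.5951 = 9.481 mg/L

9.48 mg/L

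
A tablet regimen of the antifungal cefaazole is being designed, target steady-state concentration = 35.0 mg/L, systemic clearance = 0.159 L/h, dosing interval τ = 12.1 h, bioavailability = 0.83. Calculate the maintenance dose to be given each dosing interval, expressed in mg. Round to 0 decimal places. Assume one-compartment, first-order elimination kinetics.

At steady state, F × (Dose/τ) = Css × CL.
Dose = Css × CL × τ / F = 35.0 × 0.1590 × 12.1 / 0.83 = 81.13 mg

81 mg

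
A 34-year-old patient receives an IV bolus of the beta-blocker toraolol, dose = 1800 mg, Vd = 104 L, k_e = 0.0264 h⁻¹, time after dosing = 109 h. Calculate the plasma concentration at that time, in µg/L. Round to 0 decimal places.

974 µg/L

C₀ = Dose / Vd = 1800 / 104 = 17.31 mg/L
C = C₀ · e^(−k·t) = 17.31 × e^(−0.02640 × 109)
  = 17.31 × 0.05627 = 0.9740 mg/L
Convert: 0.9740 mg/L × 1000 = 974.0 µg/L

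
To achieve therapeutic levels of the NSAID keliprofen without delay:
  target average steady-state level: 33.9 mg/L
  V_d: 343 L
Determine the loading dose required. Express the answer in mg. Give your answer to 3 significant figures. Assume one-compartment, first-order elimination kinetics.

11600 mg

LD = Css × Vd = 33.9 × 343 = 11630 mg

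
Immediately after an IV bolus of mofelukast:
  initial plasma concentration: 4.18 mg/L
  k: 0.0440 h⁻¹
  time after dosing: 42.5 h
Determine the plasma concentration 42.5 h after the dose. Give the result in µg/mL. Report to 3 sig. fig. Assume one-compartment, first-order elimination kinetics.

C = C₀ · e^(−k·t) = 4.180 × e^(−0.04400 × 42.5)
  = 4.180 × 0.1541 = 0.6441 mg/L
(0.6441 mg/L = 0.6441 µg/mL)

0.644 µg/mL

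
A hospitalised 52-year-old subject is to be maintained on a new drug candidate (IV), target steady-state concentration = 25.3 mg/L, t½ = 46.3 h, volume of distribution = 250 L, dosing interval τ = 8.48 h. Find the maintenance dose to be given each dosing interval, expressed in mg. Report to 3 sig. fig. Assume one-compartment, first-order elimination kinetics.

k = ln2 / t½ = 0.693147 / 46.3 = 0.01497 h⁻¹
CL = k × Vd = 0.01497 × 250 = 3.743 L/h
At steady state, Dose/τ = Css × CL.
Dose = Css × CL × τ = 25.3 × 3.743 × 8.48 = 803.0 mg

803 mg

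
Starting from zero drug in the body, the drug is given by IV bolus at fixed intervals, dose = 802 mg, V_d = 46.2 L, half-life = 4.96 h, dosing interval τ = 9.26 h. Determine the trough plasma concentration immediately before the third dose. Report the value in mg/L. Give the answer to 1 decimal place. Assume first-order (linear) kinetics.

C₀ per dose = Dose / Vd = 802 / 46.2 = 17.36 mg/L
k = ln2 / t½ = 0.693147 / 4.96 = 0.1397 h⁻¹
Fraction remaining after one interval: r = e^(−kτ) = e^(−0.1397 × 9.26) = 0.2743
Before dose 3, 2 doses have been given (aged 1τ, 2τ).
C_trough = C₀ × (r + r²) = 17.36 × (0.2743 + 0.07524) = 6.068 mg/L

6.1 mg/L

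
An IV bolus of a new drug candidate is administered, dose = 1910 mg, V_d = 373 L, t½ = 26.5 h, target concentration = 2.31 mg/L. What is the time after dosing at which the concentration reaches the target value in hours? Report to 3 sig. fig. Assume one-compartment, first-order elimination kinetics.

C₀ = Dose / Vd = 1910 / 373 = 5.121 mg/L
k = ln2 / t½ = 0.693147 / 26.5 = 0.02616 h⁻¹
t = ln(C₀ / C) / k = ln(5.121 / 2.31) / 0.02616
  = ln(2.217) / 0.02616 = 0.7962 / 0.02616 = 30.44 h

30.4 h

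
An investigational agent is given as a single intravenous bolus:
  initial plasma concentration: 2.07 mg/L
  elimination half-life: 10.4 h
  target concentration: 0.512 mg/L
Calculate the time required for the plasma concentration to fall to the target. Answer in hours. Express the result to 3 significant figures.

k = ln2 / t½ = 0.693147 / 10.4 = 0.06665 h⁻¹
t = ln(C₀ / C) / k = ln(2.070 / 0.512) / 0.06665
  = ln(4.043) / 0.06665 = 1.397 / 0.06665 = 20.96 h

21.0 h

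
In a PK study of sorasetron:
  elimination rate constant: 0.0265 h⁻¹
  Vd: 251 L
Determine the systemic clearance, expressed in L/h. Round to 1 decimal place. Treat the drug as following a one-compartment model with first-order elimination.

CL = k × Vd = 0.0265 × 251 = 6.652 L/h

6.7 L/h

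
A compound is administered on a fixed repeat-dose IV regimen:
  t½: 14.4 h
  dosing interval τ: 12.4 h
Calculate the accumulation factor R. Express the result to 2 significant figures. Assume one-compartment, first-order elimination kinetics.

k = ln2 / t½ = 0.693147 / 14.4 = 0.04814 h⁻¹
e^(−kτ) = e^(−0.04814 × 12.4) = 0.5505
Accumulation ratio R = 1 / (1 − e^(−kτ)) = 1 / (1 − 0.5505) = 2.225

2.2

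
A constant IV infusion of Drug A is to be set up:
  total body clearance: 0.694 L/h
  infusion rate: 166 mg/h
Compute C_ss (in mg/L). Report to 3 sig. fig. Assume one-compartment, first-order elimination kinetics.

At steady state Css = R₀ / CL = 166 / 0.6940 = 239.2 mg/L

239 mg/L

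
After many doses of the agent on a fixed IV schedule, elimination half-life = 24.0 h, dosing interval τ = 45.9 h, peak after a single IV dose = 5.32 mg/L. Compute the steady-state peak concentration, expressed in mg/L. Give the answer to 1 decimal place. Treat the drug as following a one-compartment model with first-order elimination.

7.2 mg/L

k = ln2 / t½ = 0.693147 / 24.0 = 0.02888 h⁻¹
e^(−kτ) = e^(−0.02888 × 45.9) = 0.2656
Accumulation ratio R = 1 / (1 − e^(−kτ)) = 1 / (1 − 0.2656) = 1.362
Steady-state peak = C₀ × R = 5.32 × 1.362 = 7.246 mg/L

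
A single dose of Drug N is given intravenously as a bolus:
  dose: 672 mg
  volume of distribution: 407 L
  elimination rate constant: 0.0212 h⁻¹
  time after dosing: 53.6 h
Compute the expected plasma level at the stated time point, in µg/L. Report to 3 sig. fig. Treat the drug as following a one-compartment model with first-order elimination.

C₀ = Dose / Vd = 672.0 / 407 = 1.651 mg/L
C = C₀ · e^(−k·t) = 1.651 × e^(−0.02120 × 53.6)
  = 1.651 × 0.3210 = 0.5300 mg/L
Convert: 0.5300 mg/L × 1000 = 530.0 µg/L

530 µg/L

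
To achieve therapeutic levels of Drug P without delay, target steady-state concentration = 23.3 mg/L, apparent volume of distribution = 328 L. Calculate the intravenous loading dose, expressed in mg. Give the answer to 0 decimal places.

7642 mg

LD = Css × Vd = 23.3 × 328 = 7642 mg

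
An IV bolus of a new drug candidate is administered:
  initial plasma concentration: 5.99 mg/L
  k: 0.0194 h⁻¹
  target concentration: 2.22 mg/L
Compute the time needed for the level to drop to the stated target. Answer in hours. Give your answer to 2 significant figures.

51 h

t = ln(C₀ / C) / k = ln(5.990 / 2.22) / 0.01940
  = ln(2.698) / 0.01940 = 0.9925 / 0.01940 = 51.16 h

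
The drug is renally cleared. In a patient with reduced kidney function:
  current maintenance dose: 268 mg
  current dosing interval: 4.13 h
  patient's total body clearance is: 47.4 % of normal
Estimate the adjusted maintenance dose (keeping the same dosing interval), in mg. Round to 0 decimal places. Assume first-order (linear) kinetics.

127 mg

To keep the same average steady-state level, dosing rate must scale with clearance.
CL ratio = 47.4 / 100 = 0.4740
New dose (same interval) = 268 × 0.4740 = 127.0 mg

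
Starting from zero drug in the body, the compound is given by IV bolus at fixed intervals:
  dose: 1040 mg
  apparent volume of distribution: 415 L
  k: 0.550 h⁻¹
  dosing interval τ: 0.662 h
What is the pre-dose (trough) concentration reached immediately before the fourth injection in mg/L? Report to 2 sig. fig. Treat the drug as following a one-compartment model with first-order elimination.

C₀ per dose = Dose / Vd = 1040 / 415 = 2.506 mg/L
Fraction remaining after one interval: r = e^(−kτ) = e^(−0.5500 × 0.662) = 0.6948
Before dose 4, 3 doses have been given (aged 1τ, 2τ, 3τ).
C_trough = C₀ × (r + r² + … + r^3) = C₀ × r(1−r^3)/(1−r)
        = 2.506 × 0.6948 × (1 − 0.3354) / (1 − 0.6948) = 3.792 mg/L

3.8 mg/L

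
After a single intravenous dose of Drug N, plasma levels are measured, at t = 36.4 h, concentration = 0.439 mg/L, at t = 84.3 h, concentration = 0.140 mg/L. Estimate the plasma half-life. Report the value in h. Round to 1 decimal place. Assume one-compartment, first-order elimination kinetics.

k = ln(C₁/C₂) / (t₂ − t₁) = ln(0.439/0.140) / (84.3 − 36.4)
  = 1.143 / 47.90 = 0.02386 h⁻¹
t½ = ln2 / k = 0.693147 / 0.02386 = 29.05 h

29.1 h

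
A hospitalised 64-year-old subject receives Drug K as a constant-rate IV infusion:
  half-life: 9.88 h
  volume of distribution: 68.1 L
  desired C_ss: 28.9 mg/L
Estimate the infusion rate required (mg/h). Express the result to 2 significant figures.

k = ln2 / t½ = 0.693147 / 9.88 = 0.07016 h⁻¹
CL = k × Vd = 0.07016 × 68.1 = 4.778 L/h
At steady state, infusion rate R₀ = Css × CL = 28.9 × 4.778 = 138.1 mg/h

140 mg/h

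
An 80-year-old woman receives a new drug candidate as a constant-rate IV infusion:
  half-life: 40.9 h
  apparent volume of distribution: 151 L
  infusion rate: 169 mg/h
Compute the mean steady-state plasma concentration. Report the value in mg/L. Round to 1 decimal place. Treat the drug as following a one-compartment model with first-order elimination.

k = ln2 / t½ = 0.693147 / 40.9 = 0.01695 h⁻¹
CL = k × Vd = 0.01695 × 151 = 2.559 L/h
At steady state Css = R₀ / CL = 169 / 2.559 = 66.04 mg/L

66.0 mg/L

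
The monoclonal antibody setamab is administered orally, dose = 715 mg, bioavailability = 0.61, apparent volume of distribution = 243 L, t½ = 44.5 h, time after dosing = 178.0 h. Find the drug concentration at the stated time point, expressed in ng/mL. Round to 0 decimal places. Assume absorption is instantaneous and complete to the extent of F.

Amount reaching circulation = F × Dose = 0.61 × 715.0 = 436.2 mg
C₀ = F·Dose / Vd = 436.2 / 243 = 1.795 mg/L
k = ln2 / t½ = 0.693147 / 44.5 = 0.01558 h⁻¹
t / t½ = 178.0 / 44.5 = 4 half-lives
C = C₀ × (1/2)^4 = 1.795 × 0.06250 = 0.1122 mg/L
Convert: 0.1122 mg/L × 1000 = 112.2 ng/mL

112 ng/mL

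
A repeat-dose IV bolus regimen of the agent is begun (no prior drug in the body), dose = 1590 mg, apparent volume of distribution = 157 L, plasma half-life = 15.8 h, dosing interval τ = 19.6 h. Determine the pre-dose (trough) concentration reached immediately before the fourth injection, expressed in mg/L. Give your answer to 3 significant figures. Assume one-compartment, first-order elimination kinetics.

C₀ per dose = Dose / Vd = 1590 / 157 = 10.13 mg/L
k = ln2 / t½ = 0.693147 / 15.8 = 0.04387 h⁻¹
Fraction remaining after one interval: r = e^(−kτ) = e^(−0.04387 × 19.6) = 0.4232
Before dose 4, 3 doses have been given (aged 1τ, 2τ, 3τ).
C_trough = C₀ × (r + r² + … + r^3) = C₀ × r(1−r^3)/(1−r)
        = 10.13 × 0.4232 × (1 − 0.07579) / (1 − 0.4232) = 6.869 mg/L

6.87 mg/L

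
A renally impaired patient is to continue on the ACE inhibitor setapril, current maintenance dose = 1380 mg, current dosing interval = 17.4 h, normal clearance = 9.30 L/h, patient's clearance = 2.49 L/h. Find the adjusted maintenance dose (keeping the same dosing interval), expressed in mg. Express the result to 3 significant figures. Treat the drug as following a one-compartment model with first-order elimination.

369 mg

To keep the same average steady-state level, dosing rate must scale with clearance.
CL ratio = 2.49 / 9.30 = 0.2677
New dose (same interval) = 1380 × 0.2677 = 369.4 mg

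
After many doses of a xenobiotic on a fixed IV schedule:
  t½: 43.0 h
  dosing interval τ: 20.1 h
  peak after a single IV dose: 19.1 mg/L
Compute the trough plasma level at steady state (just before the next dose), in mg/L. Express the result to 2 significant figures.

k = ln2 / t½ = 0.693147 / 43.0 = 0.01612 h⁻¹
e^(−kτ) = e^(−0.01612 × 20.1) = 0.7232
Accumulation ratio R = 1 / (1 − e^(−kτ)) = 1 / (1 − 0.7232) = 3.613
Steady-state trough = C₀ × R × e^(−kτ) = 19.1 × 3.613 × 0.7232 = 49.91 mg/L

50 mg/L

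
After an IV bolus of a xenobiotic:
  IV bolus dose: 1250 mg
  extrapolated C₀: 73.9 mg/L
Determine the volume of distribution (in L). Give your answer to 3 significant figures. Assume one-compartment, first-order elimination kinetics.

16.9 L

Vd = Dose / C₀ = 1250 / 73.9 = 16.91 L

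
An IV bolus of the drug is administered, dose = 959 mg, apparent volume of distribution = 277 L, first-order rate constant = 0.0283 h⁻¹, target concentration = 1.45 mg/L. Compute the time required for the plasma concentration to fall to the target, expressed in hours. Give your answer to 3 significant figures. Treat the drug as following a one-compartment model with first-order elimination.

30.8 h

C₀ = Dose / Vd = 959.0 / 277 = 3.462 mg/L
t = ln(C₀ / C) / k = ln(3.462 / 1.45) / 0.02830
  = ln(2.388) / 0.02830 = 0.8705 / 0.02830 = 30.76 h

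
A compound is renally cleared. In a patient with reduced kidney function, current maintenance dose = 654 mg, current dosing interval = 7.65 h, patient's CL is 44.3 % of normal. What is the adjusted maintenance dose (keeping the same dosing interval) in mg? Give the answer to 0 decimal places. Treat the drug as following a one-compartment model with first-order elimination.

To keep the same average steady-state level, dosing rate must scale with clearance.
CL ratio = 44.3 / 100 = 0.4430
New dose (same interval) = 654 × 0.4430 = 289.7 mg

290 mg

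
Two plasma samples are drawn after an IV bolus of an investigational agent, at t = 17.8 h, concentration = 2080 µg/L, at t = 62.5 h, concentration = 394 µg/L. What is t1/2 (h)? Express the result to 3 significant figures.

k = ln(C₁/C₂) / (t₂ − t₁) = ln(2080/394) / (62.5 − 17.8)
  = 1.664 / 44.70 = 0.03723 h⁻¹
t½ = ln2 / k = 0.693147 / 0.03723 = 18.62 h

18.6 h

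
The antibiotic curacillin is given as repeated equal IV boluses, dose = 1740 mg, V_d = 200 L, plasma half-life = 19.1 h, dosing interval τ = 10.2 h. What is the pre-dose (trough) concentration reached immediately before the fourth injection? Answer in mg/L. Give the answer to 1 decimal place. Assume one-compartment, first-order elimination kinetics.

13.0 mg/L

C₀ per dose = Dose / Vd = 1740 / 200 = 8.700 mg/L
k = ln2 / t½ = 0.693147 / 19.1 = 0.03629 h⁻¹
Fraction remaining after one interval: r = e^(−kτ) = e^(−0.03629 × 10.2) = 0.6906
Before dose 4, 3 doses have been given (aged 1τ, 2τ, 3τ).
C_trough = C₀ × (r + r² + … + r^3) = C₀ × r(1−r^3)/(1−r)
        = 8.700 × 0.6906 × (1 − 0.3294) / (1 − 0.6906) = 13.02 mg/L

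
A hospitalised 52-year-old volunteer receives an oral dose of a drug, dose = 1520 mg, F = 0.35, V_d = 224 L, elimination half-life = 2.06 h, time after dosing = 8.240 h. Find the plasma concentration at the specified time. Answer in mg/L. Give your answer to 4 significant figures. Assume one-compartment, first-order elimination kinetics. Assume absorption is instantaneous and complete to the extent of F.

0.1484 mg/L

Amount reaching circulation = F × Dose = 0.35 × 1520 = 532.0 mg
C₀ = F·Dose / Vd = 532.0 / 224 = 2.375 mg/L
k = ln2 / t½ = 0.693147 / 2.06 = 0.3365 h⁻¹
t / t½ = 8.240 / 2.06 = 4 half-lives
C = C₀ × (1/2)^4 = 2.375 × 0.06250 = 0.1484 mg/L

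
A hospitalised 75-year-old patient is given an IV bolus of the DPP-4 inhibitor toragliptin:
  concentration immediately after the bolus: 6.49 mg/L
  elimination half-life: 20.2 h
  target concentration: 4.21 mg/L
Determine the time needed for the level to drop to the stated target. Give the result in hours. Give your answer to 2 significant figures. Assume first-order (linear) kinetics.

13 h

k = ln2 / t½ = 0.693147 / 20.2 = 0.03431 h⁻¹
t = ln(C₀ / C) / k = ln(6.490 / 4.21) / 0.03431
  = ln(1.542) / 0.03431 = 0.4331 / 0.03431 = 12.62 h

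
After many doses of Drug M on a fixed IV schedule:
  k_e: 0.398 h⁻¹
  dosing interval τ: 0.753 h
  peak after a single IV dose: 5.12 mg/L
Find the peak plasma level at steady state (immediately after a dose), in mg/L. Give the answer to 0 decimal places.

e^(−kτ) = e^(−0.3980 × 0.753) = 0.7410
Accumulation ratio R = 1 / (1 − e^(−kτ)) = 1 / (1 − 0.7410) = 3.861
Steady-state peak = C₀ × R = 5.12 × 3.861 = 19.77 mg/L

20 mg/L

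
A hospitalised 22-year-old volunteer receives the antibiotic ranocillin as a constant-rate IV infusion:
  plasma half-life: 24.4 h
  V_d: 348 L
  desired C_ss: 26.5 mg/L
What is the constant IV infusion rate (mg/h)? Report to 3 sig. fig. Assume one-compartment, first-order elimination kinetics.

262 mg/h

k = ln2 / t½ = 0.693147 / 24.4 = 0.02841 h⁻¹
CL = k × Vd = 0.02841 × 348 = 9.887 L/h
At steady state, infusion rate R₀ = Css × CL = 26.5 × 9.887 = 262.0 mg/h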